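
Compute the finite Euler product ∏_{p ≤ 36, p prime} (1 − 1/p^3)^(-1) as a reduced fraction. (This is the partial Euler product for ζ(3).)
∏ = 209363023479599225665/174187638420315512832

The primes p ≤ 36 are [2, 3, 5, 7, 11, 13, 17, 19, 23, 29, 31]. For each prime, (1 − 1/p^3)^(-1) = p^3 / (p^3 − 1). The product is (1 − 1/2^3)^(-1), (1 − 1/3^3)^(-1), (1 − 1/5^3)^(-1), (1 − 1/7^3)^(-1), (1 − 1/11^3)^(-1), (1 − 1/13^3)^(-1), (1 − 1/17^3)^(-1), (1 − 1/19^3)^(-1), (1 − 1/23^3)^(-1), (1 − 1/29^3)^(-1), (1 − 1/31^3)^(-1) = ∏ p^3 / (p^3 − 1) = 209363023479599225665/174187638420315512832.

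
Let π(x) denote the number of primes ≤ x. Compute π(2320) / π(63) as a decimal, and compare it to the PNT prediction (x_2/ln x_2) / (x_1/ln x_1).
π(2320)/π(63) = 344/18 ≈ 19.1111;  PNT prediction ≈ 19.6885.

π(63) = 18 and π(2320) = 344, so π(2320)/π(63) ≈ 19.1111. The PNT-predicted ratio is (2320/ln(2320)) / (63/ln(63)) ≈ 19.6885. The two agree to within a few percent, as expected.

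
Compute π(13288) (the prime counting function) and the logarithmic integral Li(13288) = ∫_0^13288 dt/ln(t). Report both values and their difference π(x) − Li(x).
π(13288) = 1577;  Li(13288) ≈ 1597.48;  π(x) − Li(x) ≈ -20.48.

Direct count of primes ≤ 13288 gives π(13288) = 1577. Numerical evaluation of the logarithmic integral gives Li(13288) ≈ 1597.48. The difference π(x) − Li(x) ≈ -20.48 is typically negative for small/moderate x (Li(x) overestimates), though Littlewood's theorem shows this sign changes infinitely often.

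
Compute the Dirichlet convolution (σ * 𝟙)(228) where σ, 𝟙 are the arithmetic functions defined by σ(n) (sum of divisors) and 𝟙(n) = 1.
(σ * 𝟙)(228) = 1155

Divisors of 228: [1, 2, 3, 4, 6, 12, 19, 38, 57, 76, 114, 228]. For each d | 228:
  d = 1: σ(1) · 𝟙(228/1) = 1 · 1 = 1
  d = 2: σ(2) · 𝟙(228/2) = 3 · 1 = 3
  d = 3: σ(3) · 𝟙(228/3) = 4 · 1 = 4
  d = 4: σ(4) · 𝟙(228/4) = 7 · 1 = 7
  d = 6: σ(6) · 𝟙(228/6) = 12 · 1 = 12
  d = 12: σ(12) · 𝟙(228/12) = 28 · 1 = 28
  d = 19: σ(19) · 𝟙(228/19) = 20 · 1 = 20
  d = 38: σ(38) · 𝟙(228/38) = 60 · 1 = 60
  d = 57: σ(57) · 𝟙(228/57) = 80 · 1 = 80
  d = 76: σ(76) · 𝟙(228/76) = 140 · 1 = 140
  d = 114: σ(114) · 𝟙(228/114) = 240 · 1 = 240
  d = 228: σ(228) · 𝟙(228/228) = 560 · 1 = 560
Summing: (σ * 𝟙)(228) = 1 + 3 + 4 + 7 + 12 + 28 + 20 + 60 + 80 + 140 + 240 + 560 = 1155.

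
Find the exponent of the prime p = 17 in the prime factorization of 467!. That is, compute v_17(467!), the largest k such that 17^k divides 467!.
v_17(467!) = 28

Legendre's formula: v_p(n!) = Σ_{k ≥ 1} ⌊n / p^k⌋. For p = 17, n = 467, the terms are:
  ⌊467/17^1⌋ = ⌊467/17⌋ = 27
  ⌊467/17^2⌋ = ⌊467/289⌋ = 1
(the next term ⌊467/17^3⌋ = 0, terminating the sum). Summing: v_17(467!) = 27 + 1 = 28.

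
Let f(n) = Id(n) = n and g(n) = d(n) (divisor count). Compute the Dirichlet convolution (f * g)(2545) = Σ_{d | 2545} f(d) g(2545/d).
(Id * d)(2545) = 3577

Divisors of 2545: [1, 5, 509, 2545]. For each d | 2545:
  d = 1: Id(1) · d(2545/1) = 1 · 4 = 4
  d = 5: Id(5) · d(2545/5) = 5 · 2 = 10
  d = 509: Id(509) · d(2545/509) = 509 · 2 = 1018
  d = 2545: Id(2545) · d(2545/2545) = 2545 · 1 = 2545
Summing: (Id * d)(2545) = 4 + 10 + 1018 + 2545 = 3577.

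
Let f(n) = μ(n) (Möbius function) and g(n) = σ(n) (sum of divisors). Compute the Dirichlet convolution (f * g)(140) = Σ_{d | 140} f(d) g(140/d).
(μ * σ)(140) = 140

Divisors of 140: [1, 2, 4, 5, 7, 10, 14, 20, 28, 35, 70, 140]. For each d | 140:
  d = 1: μ(1) · σ(140/1) = 1 · 336 = 336
  d = 2: μ(2) · σ(140/2) = -1 · 144 = -144
  d = 4: μ(4) · σ(140/4) = 0 · 48 = 0
  d = 5: μ(5) · σ(140/5) = -1 · 56 = -56
  d = 7: μ(7) · σ(140/7) = -1 · 42 = -42
  d = 10: μ(10) · σ(140/10) = 1 · 24 = 24
  d = 14: μ(14) · σ(140/14) = 1 · 18 = 18
  d = 20: μ(20) · σ(140/20) = 0 · 8 = 0
  d = 28: μ(28) · σ(140/28) = 0 · 6 = 0
  d = 35: μ(35) · σ(140/35) = 1 · 7 = 7
  d = 70: μ(70) · σ(140/70) = -1 · 3 = -3
  d = 140: μ(140) · σ(140/140) = 0 · 1 = 0
Summing: (μ * σ)(140) = 336 + -144 + 0 + -56 + -42 + 24 + 18 + 0 + 0 + 7 + -3 + 0 = 140.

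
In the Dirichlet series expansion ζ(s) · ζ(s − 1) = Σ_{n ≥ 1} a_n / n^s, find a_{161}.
σ(161) = 192

In the product (Σ m^0/m^s)(Σ k / k^s) = Σ (Σ_{d | n} d) / n^s, the coefficient of 1/n^s is σ(n) = Σ_{d | n} d. For n = 161, divisors are [1, 7, 23, 161]; summing: σ(161) = 192.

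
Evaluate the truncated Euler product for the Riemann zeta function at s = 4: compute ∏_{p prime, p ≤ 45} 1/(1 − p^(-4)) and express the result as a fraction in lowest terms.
∏ = 68304364739414847787103076142881583957543/63109073443906486560772797235200000000000

The primes p ≤ 45 are [2, 3, 5, 7, 11, 13, 17, 19, 23, 29, 31, 37, 41, 43]. For each prime, (1 − 1/p^4)^(-1) = p^4 / (p^4 − 1). The product is (1 − 1/2^4)^(-1), (1 − 1/3^4)^(-1), (1 − 1/5^4)^(-1), (1 − 1/7^4)^(-1), (1 − 1/11^4)^(-1), (1 − 1/13^4)^(-1), (1 − 1/17^4)^(-1), (1 − 1/19^4)^(-1), (1 − 1/23^4)^(-1), (1 − 1/29^4)^(-1), (1 − 1/31^4)^(-1), (1 − 1/37^4)^(-1), (1 − 1/41^4)^(-1), (1 − 1/43^4)^(-1) = ∏ p^4 / (p^4 − 1) = 68304364739414847787103076142881583957543/63109073443906486560772797235200000000000.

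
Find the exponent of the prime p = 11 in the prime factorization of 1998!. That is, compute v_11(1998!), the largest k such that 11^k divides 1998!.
v_11(1998!) = 198

Legendre's formula: v_p(n!) = Σ_{k ≥ 1} ⌊n / p^k⌋. For p = 11, n = 1998, the terms are:
  ⌊1998/11^1⌋ = ⌊1998/11⌋ = 181
  ⌊1998/11^2⌋ = ⌊1998/121⌋ = 16
  ⌊1998/11^3⌋ = ⌊1998/1331⌋ = 1
(the next term ⌊1998/11^4⌋ = 0, terminating the sum). Summing: v_11(1998!) = 181 + 16 + 1 = 198.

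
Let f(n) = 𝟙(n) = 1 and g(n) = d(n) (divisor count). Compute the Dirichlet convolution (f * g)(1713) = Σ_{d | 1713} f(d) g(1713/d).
(𝟙 * d)(1713) = 9

Divisors of 1713: [1, 3, 571, 1713]. For each d | 1713:
  d = 1: 𝟙(1) · d(1713/1) = 1 · 4 = 4
  d = 3: 𝟙(3) · d(1713/3) = 1 · 2 = 2
  d = 571: 𝟙(571) · d(1713/571) = 1 · 2 = 2
  d = 1713: 𝟙(1713) · d(1713/1713) = 1 · 1 = 1
Summing: (𝟙 * d)(1713) = 4 + 2 + 2 + 1 = 9.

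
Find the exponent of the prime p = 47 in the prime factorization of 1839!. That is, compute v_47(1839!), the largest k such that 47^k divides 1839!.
v_47(1839!) = 39

Legendre's formula: v_p(n!) = Σ_{k ≥ 1} ⌊n / p^k⌋. For p = 47, n = 1839, the terms are:
  ⌊1839/47^1⌋ = ⌊1839/47⌋ = 39
(the next term ⌊1839/47^2⌋ = 0, terminating the sum). Summing: v_47(1839!) = 39 = 39.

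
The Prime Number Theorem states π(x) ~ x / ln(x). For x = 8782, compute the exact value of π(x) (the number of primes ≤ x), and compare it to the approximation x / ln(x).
π(8782) = 1094;  x/ln(x) ≈ 967.13;  relative error ≈ 11.60%.

Directly count primes up to 8782: π(8782) = 1094. The PNT approximation gives 8782/ln(8782) ≈ 8782/9.08046 ≈ 967.13. Relative error (π(x) − x/ln(x)) / π(x) ≈ 11.60%; the approximation is known to undercount slightly (Li(x) is a better estimate).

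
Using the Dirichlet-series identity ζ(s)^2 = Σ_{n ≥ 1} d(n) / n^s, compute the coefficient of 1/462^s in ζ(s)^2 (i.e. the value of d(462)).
d(462) = 16

ζ(s)^2 = (Σ 1/m^s)(Σ 1/k^s). The coefficient of 1/n^s in the product is the number of ordered pairs (m, k) with mk = n, which equals d(n). For n = 462, divisors are [1, 2, 3, 6, 7, 11, 14, 21, 22, 33, 42, 66, 77, 154, 231, 462], so d(462) = 16.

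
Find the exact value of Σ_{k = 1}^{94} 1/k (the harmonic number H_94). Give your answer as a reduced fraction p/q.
H_94 = 3684269126502577787295988888472646995861/718766754945489455304472257065075294400

Direct summation: H_94 = 1 + 1/2 + ... + 1/94. The least common denominator is lcm(1, ..., 94) = 718766754945489455304472257065075294400; over this denominator the numerator is 718766754945489455304472257065075294400 + 359383377472744727652236128532537647200 + 239588918315163151768157419021691764800 + 179691688736372363826118064266268823600 + 143753350989097891060894451413015058880 + 119794459157581575884078709510845882400 + 102680964992212779329210322437867899200 + 89845844368186181913059032133134411800 + 79862972771721050589385806340563921600 + 71876675494548945530447225706507529440 + 65342432267771768664042932460461390400 + 59897229578790787942039354755422941200 + 55289750380422265792651712081928868800 + 51340482496106389664605161218933949600 + 47917783663032630353631483804338352960 + 44922922184093090956529516066567205900 + 42280397349734673841439544533239723200 + 39931486385860525294692903170281960800 + 37829829207657339752866960898161857600 + 35938337747274472765223612853253764720 + 34226988330737593109736774145955966400 + 32671216133885884332021466230230695200 + 31250728475890845882803141611525012800 + 29948614789395393971019677377711470600 + 28750670197819578212178890282603011776 + 27644875190211132896325856040964434400 + 26620990923907016863128602113521307200 + 25670241248053194832302580609466974800 + 24785060515361705355326629553968113600 + 23958891831516315176815741902169176480 + 23186024353080305009821685711776622400 + 22461461092046545478264758033283602950 + 21780810755923922888014310820153796800 + 21140198674867336920719772266619861600 + 20536192998442555865842064487573579840 + 19965743192930262647346451585140980400 + 19426128512040255548769520461218251200 + 18914914603828669876433480449080928800 + 18429916793474088597550570693976289600 + 17969168873637236382611806426626882360 + 17530896462085108665962737977196958400 + 17113494165368796554868387072977983200 + 16715505928964871053592378071280820800 + 16335608066942942166010733115115347600 + 15972594554344210117877161268112784320 + 15625364237945422941401570805762506400 + 15292909679691265006478133129044155200 + 14974307394697696985509838688855735300 + 14668709284601825618458617491123985600 + 14375335098909789106089445141301505888 + 14093465783244891280479848177746574400 + 13822437595105566448162928020482217200 + 13561636885763951986876835038963684800 + 13310495461953508431564301056760653600 + 13068486453554353732808586492092278080 + 12835120624026597416151290304733487400 + 12609943069219113250955653632720619200 + 12392530257680852677663314776984056800 + 12182487371957448394991055204492801600 + 11979445915758157588407870951084588240 + 11783061556483433693515938640411070400 + 11593012176540152504910842855888311200 + 11408996110245864369912258048651988800 + 11230730546023272739132379016641801475 + 11057950076084453158530342416385773760 + 10890405377961961444007155410076898400 + 10727862014111782914992123239777243200 + 10570099337433668460359886133309930800 + 10416909491963615294267713870508337600 + 10268096499221277932921032243786789920 + 10123475421767457116964397986832046400 + 9982871596465131323673225792570490200 + 9846119930760129524718798041987332800 + 9713064256020127774384760230609125600 + 9583556732606526070726296760867670592 + 9457457301914334938216740224540464400 + 9334633181110252666291847494351627200 + 9214958396737044298775285346988144800 + 9098313353740372851955345026140193600 + 8984584436818618191305903213313441180 + 8873663641302338954376200704507102400 + 8765448231042554332981368988598479200 + 8659840421029993437403280205603316800 + 8556747082684398277434193536488991600 + 8456079469946934768287908906647944640 + 8357752964482435526796189035640410400 + 8261686838453901785108876517989371200 + 8167804033471471083005366557557673800 + 8076030954443701744994070304101969600 + 7986297277172105058938580634056392160 + 7898535768631752256093101725989838400 + 7812682118972711470700785402881253200 + 7728674784360101669940561903925540800 + 7646454839845632503239066564522077600 = 3684269126502577787295988888472646995861, so H_94 = 3684269126502577787295988888472646995861/718766754945489455304472257065075294400 (already in lowest terms) ≈ 5.12582. (The PNT-adjacent estimate ln(94) + γ ≈ 5.12051 matches within O(1/n).)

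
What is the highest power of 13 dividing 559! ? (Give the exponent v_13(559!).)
v_13(559!) = 46

Legendre's formula: v_p(n!) = Σ_{k ≥ 1} ⌊n / p^k⌋. For p = 13, n = 559, the terms are:
  ⌊559/13^1⌋ = ⌊559/13⌋ = 43
  ⌊559/13^2⌋ = ⌊559/169⌋ = 3
(the next term ⌊559/13^3⌋ = 0, terminating the sum). Summing: v_13(559!) = 43 + 3 = 46.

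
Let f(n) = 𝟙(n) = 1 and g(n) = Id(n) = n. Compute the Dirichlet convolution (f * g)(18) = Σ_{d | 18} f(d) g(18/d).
(𝟙 * Id)(18) = 39

Divisors of 18: [1, 2, 3, 6, 9, 18]. For each d | 18:
  d = 1: 𝟙(1) · Id(18/1) = 1 · 18 = 18
  d = 2: 𝟙(2) · Id(18/2) = 1 · 9 = 9
  d = 3: 𝟙(3) · Id(18/3) = 1 · 6 = 6
  d = 6: 𝟙(6) · Id(18/6) = 1 · 3 = 3
  d = 9: 𝟙(9) · Id(18/9) = 1 · 2 = 2
  d = 18: 𝟙(18) · Id(18/18) = 1 · 1 = 1
Summing: (𝟙 * Id)(18) = 18 + 9 + 6 + 3 + 2 + 1 = 39.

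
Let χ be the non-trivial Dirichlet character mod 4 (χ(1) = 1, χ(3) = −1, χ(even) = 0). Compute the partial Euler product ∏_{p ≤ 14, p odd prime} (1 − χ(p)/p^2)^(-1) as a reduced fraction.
∏ = 143143/156160

The odd primes p ≤ 14 are [3, 5, 7, 11, 13]. For each, χ(p) = 1 if p ≡ 1 mod 4, χ(p) = −1 if p ≡ 3 mod 4. Taking (1 − χ(p)/p^2)^(-1) = p^2/(p^2 − χ(p)): (1 − (-1)/3^2)^(-1) · (1 − (1)/5^2)^(-1) · (1 − (-1)/7^2)^(-1) · (1 − (-1)/11^2)^(-1) · (1 − (1)/13^2)^(-1) = 143143/156160.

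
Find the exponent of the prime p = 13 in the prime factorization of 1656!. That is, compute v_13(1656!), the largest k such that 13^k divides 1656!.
v_13(1656!) = 136

Legendre's formula: v_p(n!) = Σ_{k ≥ 1} ⌊n / p^k⌋. For p = 13, n = 1656, the terms are:
  ⌊1656/13^1⌋ = ⌊1656/13⌋ = 127
  ⌊1656/13^2⌋ = ⌊1656/169⌋ = 9
(the next term ⌊1656/13^3⌋ = 0, terminating the sum). Summing: v_13(1656!) = 127 + 9 = 136.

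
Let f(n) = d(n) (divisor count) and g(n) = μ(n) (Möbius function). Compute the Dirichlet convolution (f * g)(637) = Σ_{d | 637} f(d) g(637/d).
(d * μ)(637) = 1

Divisors of 637: [1, 7, 13, 49, 91, 637]. For each d | 637:
  d = 1: d(1) · μ(637/1) = 1 · 0 = 0
  d = 7: d(7) · μ(637/7) = 2 · 1 = 2
  d = 13: d(13) · μ(637/13) = 2 · 0 = 0
  d = 49: d(49) · μ(637/49) = 3 · -1 = -3
  d = 91: d(91) · μ(637/91) = 4 · -1 = -4
  d = 637: d(637) · μ(637/637) = 6 · 1 = 6
Summing: (d * μ)(637) = 0 + 2 + 0 + -3 + -4 + 6 = 1.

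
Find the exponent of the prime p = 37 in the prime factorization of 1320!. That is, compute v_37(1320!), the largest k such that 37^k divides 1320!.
v_37(1320!) = 35

Legendre's formula: v_p(n!) = Σ_{k ≥ 1} ⌊n / p^k⌋. For p = 37, n = 1320, the terms are:
  ⌊1320/37^1⌋ = ⌊1320/37⌋ = 35
(the next term ⌊1320/37^2⌋ = 0, terminating the sum). Summing: v_37(1320!) = 35 = 35.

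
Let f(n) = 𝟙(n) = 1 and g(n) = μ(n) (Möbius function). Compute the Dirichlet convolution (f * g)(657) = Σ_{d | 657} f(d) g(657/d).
(𝟙 * μ)(657) = 0

Divisors of 657: [1, 3, 9, 73, 219, 657]. For each d | 657:
  d = 1: 𝟙(1) · μ(657/1) = 1 · 0 = 0
  d = 3: 𝟙(3) · μ(657/3) = 1 · 1 = 1
  d = 9: 𝟙(9) · μ(657/9) = 1 · -1 = -1
  d = 73: 𝟙(73) · μ(657/73) = 1 · 0 = 0
  d = 219: 𝟙(219) · μ(657/219) = 1 · -1 = -1
  d = 657: 𝟙(657) · μ(657/657) = 1 · 1 = 1
Summing: (𝟙 * μ)(657) = 0 + 1 + -1 + 0 + -1 + 1 = 0.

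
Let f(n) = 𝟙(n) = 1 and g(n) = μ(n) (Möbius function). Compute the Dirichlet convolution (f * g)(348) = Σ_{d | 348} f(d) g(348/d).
(𝟙 * μ)(348) = 0

Divisors of 348: [1, 2, 3, 4, 6, 12, 29, 58, 87, 116, 174, 348]. For each d | 348:
  d = 1: 𝟙(1) · μ(348/1) = 1 · 0 = 0
  d = 2: 𝟙(2) · μ(348/2) = 1 · -1 = -1
  d = 3: 𝟙(3) · μ(348/3) = 1 · 0 = 0
  d = 4: 𝟙(4) · μ(348/4) = 1 · 1 = 1
  d = 6: 𝟙(6) · μ(348/6) = 1 · 1 = 1
  d = 12: 𝟙(12) · μ(348/12) = 1 · -1 = -1
  d = 29: 𝟙(29) · μ(348/29) = 1 · 0 = 0
  d = 58: 𝟙(58) · μ(348/58) = 1 · 1 = 1
  d = 87: 𝟙(87) · μ(348/87) = 1 · 0 = 0
  d = 116: 𝟙(116) · μ(348/116) = 1 · -1 = -1
  d = 174: 𝟙(174) · μ(348/174) = 1 · -1 = -1
  d = 348: 𝟙(348) · μ(348/348) = 1 · 1 = 1
Summing: (𝟙 * μ)(348) = 0 + -1 + 0 + 1 + 1 + -1 + 0 + 1 + 0 + -1 + -1 + 1 = 0.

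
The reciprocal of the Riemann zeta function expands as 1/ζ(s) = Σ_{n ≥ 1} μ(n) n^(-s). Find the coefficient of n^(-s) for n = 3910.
μ(3910) = 1

Factor n = 3910 = 2 · 5 · 17 · 23. μ(n) = 0 if any exponent ≥ 2 (not squarefree); otherwise μ(n) = (−1)^{ω(n)} where ω(n) is the number of distinct prime factors. Applying: μ(3910) = 1.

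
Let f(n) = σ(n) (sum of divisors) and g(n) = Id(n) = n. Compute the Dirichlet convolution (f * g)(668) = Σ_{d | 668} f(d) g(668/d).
(σ * Id)(668) = 5695

Divisors of 668: [1, 2, 4, 167, 334, 668]. For each d | 668:
  d = 1: σ(1) · Id(668/1) = 1 · 668 = 668
  d = 2: σ(2) · Id(668/2) = 3 · 334 = 1002
  d = 4: σ(4) · Id(668/4) = 7 · 167 = 1169
  d = 167: σ(167) · Id(668/167) = 168 · 4 = 672
  d = 334: σ(334) · Id(668/334) = 504 · 2 = 1008
  d = 668: σ(668) · Id(668/668) = 1176 · 1 = 1176
Summing: (σ * Id)(668) = 668 + 1002 + 1169 + 672 + 1008 + 1176 = 5695.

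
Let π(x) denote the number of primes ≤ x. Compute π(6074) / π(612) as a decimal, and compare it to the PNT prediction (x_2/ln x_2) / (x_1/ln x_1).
π(6074)/π(612) = 792/111 ≈ 7.1351;  PNT prediction ≈ 7.3102.

π(612) = 111 and π(6074) = 792, so π(6074)/π(612) ≈ 7.1351. The PNT-predicted ratio is (6074/ln(6074)) / (612/ln(612)) ≈ 7.3102. The two agree to within a few percent, as expected.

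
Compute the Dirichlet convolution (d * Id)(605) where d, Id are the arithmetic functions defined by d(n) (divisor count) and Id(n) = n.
(d * Id)(605) = 1022

Divisors of 605: [1, 5, 11, 55, 121, 605]. For each d | 605:
  d = 1: d(1) · Id(605/1) = 1 · 605 = 605
  d = 5: d(5) · Id(605/5) = 2 · 121 = 242
  d = 11: d(11) · Id(605/11) = 2 · 55 = 110
  d = 55: d(55) · Id(605/55) = 4 · 11 = 44
  d = 121: d(121) · Id(605/121) = 3 · 5 = 15
  d = 605: d(605) · Id(605/605) = 6 · 1 = 6
Summing: (d * Id)(605) = 605 + 242 + 110 + 44 + 15 + 6 = 1022.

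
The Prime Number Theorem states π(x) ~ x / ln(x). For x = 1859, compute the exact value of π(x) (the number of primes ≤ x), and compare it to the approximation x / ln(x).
π(1859) = 283;  x/ln(x) ≈ 246.95;  relative error ≈ 12.74%.

Directly count primes up to 1859: π(1859) = 283. The PNT approximation gives 1859/ln(1859) ≈ 1859/7.52779 ≈ 246.95. Relative error (π(x) − x/ln(x)) / π(x) ≈ 12.74%; the approximation is known to undercount slightly (Li(x) is a better estimate).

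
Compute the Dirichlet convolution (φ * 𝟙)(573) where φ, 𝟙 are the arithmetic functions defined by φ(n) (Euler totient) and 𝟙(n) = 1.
(φ * 𝟙)(573) = 573

Divisors of 573: [1, 3, 191, 573]. For each d | 573:
  d = 1: φ(1) · 𝟙(573/1) = 1 · 1 = 1
  d = 3: φ(3) · 𝟙(573/3) = 2 · 1 = 2
  d = 191: φ(191) · 𝟙(573/191) = 190 · 1 = 190
  d = 573: φ(573) · 𝟙(573/573) = 380 · 1 = 380
Summing: (φ * 𝟙)(573) = 1 + 2 + 190 + 380 = 573.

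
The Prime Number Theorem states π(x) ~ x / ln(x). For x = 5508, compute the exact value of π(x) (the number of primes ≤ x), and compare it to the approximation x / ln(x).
π(5508) = 728;  x/ln(x) ≈ 639.43;  relative error ≈ 12.17%.

Directly count primes up to 5508: π(5508) = 728. The PNT approximation gives 5508/ln(5508) ≈ 5508/8.61396 ≈ 639.43. Relative error (π(x) − x/ln(x)) / π(x) ≈ 12.17%; the approximation is known to undercount slightly (Li(x) is a better estimate).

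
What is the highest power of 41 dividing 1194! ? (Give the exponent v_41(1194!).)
v_41(1194!) = 29

Legendre's formula: v_p(n!) = Σ_{k ≥ 1} ⌊n / p^k⌋. For p = 41, n = 1194, the terms are:
  ⌊1194/41^1⌋ = ⌊1194/41⌋ = 29
(the next term ⌊1194/41^2⌋ = 0, terminating the sum). Summing: v_41(1194!) = 29 = 29.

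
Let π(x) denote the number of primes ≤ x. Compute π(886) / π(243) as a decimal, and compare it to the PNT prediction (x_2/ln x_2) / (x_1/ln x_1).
π(886)/π(243) = 153/53 ≈ 2.8868;  PNT prediction ≈ 2.9511.

π(243) = 53 and π(886) = 153, so π(886)/π(243) ≈ 2.8868. The PNT-predicted ratio is (886/ln(886)) / (243/ln(243)) ≈ 2.9511. The two agree to within a few percent, as expected.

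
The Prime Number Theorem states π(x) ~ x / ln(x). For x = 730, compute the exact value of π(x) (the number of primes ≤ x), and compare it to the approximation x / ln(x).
π(730) = 129;  x/ln(x) ≈ 110.72;  relative error ≈ 14.17%.

Directly count primes up to 730: π(730) = 129. The PNT approximation gives 730/ln(730) ≈ 730/6.59304 ≈ 110.72. Relative error (π(x) − x/ln(x)) / π(x) ≈ 14.17%; the approximation is known to undercount slightly (Li(x) is a better estimate).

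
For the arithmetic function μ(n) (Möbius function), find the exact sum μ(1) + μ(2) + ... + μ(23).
Σ_{n ≤ 23} μ(n) = -2

Compute μ(n) for each 1 ≤ n ≤ 23: μ(1) = 1, μ(2) = -1, μ(3) = -1, μ(4) = 0, μ(5) = -1, μ(6) = 1, μ(7) = -1, μ(8) = 0, μ(9) = 0, μ(10) = 1, μ(11) = -1, μ(12) = 0, μ(13) = -1, μ(14) = 1, μ(15) = 1, μ(16) = 0, μ(17) = -1, μ(18) = 0, μ(19) = -1, μ(20) = 0, μ(21) = 1, μ(22) = 1, μ(23) = -1. Summing all 23 values: -2. (Mertens function M(x) = Σ_{n ≤ x} μ(n); on average M(x) should be small (PNT ⟺ M(x) = o(x)).)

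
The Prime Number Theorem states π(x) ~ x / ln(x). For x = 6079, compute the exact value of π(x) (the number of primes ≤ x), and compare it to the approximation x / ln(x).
π(6079) = 793;  x/ln(x) ≈ 697.73;  relative error ≈ 12.01%.

Directly count primes up to 6079: π(6079) = 793. The PNT approximation gives 6079/ln(6079) ≈ 6079/8.71260 ≈ 697.73. Relative error (π(x) − x/ln(x)) / π(x) ≈ 12.01%; the approximation is known to undercount slightly (Li(x) is a better estimate).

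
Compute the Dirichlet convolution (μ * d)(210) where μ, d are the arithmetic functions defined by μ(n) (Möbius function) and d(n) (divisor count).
(μ * d)(210) = 1

Divisors of 210: [1, 2, 3, 5, 6, 7, 10, 14, 15, 21, 30, 35, 42, 70, 105, 210]. For each d | 210:
  d = 1: μ(1) · d(210/1) = 1 · 16 = 16
  d = 2: μ(2) · d(210/2) = -1 · 8 = -8
  d = 3: μ(3) · d(210/3) = -1 · 8 = -8
  d = 5: μ(5) · d(210/5) = -1 · 8 = -8
  d = 6: μ(6) · d(210/6) = 1 · 4 = 4
  d = 7: μ(7) · d(210/7) = -1 · 8 = -8
  d = 10: μ(10) · d(210/10) = 1 · 4 = 4
  d = 14: μ(14) · d(210/14) = 1 · 4 = 4
  d = 15: μ(15) · d(210/15) = 1 · 4 = 4
  d = 21: μ(21) · d(210/21) = 1 · 4 = 4
  d = 30: μ(30) · d(210/30) = -1 · 2 = -2
  d = 35: μ(35) · d(210/35) = 1 · 4 = 4
  d = 42: μ(42) · d(210/42) = -1 · 2 = -2
  d = 70: μ(70) · d(210/70) = -1 · 2 = -2
  d = 105: μ(105) · d(210/105) = -1 · 2 = -2
  d = 210: μ(210) · d(210/210) = 1 · 1 = 1
Summing: (μ * d)(210) = 16 + -8 + -8 + -8 + 4 + -8 + 4 + 4 + 4 + 4 + -2 + 4 + -2 + -2 + -2 + 1 = 1.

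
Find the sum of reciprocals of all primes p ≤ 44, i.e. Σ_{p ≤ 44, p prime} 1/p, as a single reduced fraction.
Σ 1/p = 21460568175640361/13082761331670030

π(44) = 14, so the primes ≤ 44 are [2, 3, 5, 7, 11, 13, 17, 19, 23, 29, 31, 37, 41, 43]. Summing 1/p over these primes: 21460568175640361/13082761331670030 ≈ 1.6404. Mertens estimate ln ln(44) + 0.2615 ≈ 1.5923.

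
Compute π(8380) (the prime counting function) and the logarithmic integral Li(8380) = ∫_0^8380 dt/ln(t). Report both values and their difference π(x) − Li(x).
π(8380) = 1049;  Li(8380) ≈ 1068.59;  π(x) − Li(x) ≈ -19.59.

Direct count of primes ≤ 8380 gives π(8380) = 1049. Numerical evaluation of the logarithmic integral gives Li(8380) ≈ 1068.59. The difference π(x) − Li(x) ≈ -19.59 is typically negative for small/moderate x (Li(x) overestimates), though Littlewood's theorem shows this sign changes infinitely often.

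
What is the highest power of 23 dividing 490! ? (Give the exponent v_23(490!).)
v_23(490!) = 21

Legendre's formula: v_p(n!) = Σ_{k ≥ 1} ⌊n / p^k⌋. For p = 23, n = 490, the terms are:
  ⌊490/23^1⌋ = ⌊490/23⌋ = 21
(the next term ⌊490/23^2⌋ = 0, terminating the sum). Summing: v_23(490!) = 21 = 21.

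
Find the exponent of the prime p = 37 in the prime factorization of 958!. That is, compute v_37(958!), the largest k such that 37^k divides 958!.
v_37(958!) = 25

Legendre's formula: v_p(n!) = Σ_{k ≥ 1} ⌊n / p^k⌋. For p = 37, n = 958, the terms are:
  ⌊958/37^1⌋ = ⌊958/37⌋ = 25
(the next term ⌊958/37^2⌋ = 0, terminating the sum). Summing: v_37(958!) = 25 = 25.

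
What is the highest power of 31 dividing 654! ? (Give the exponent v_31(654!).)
v_31(654!) = 21

Legendre's formula: v_p(n!) = Σ_{k ≥ 1} ⌊n / p^k⌋. For p = 31, n = 654, the terms are:
  ⌊654/31^1⌋ = ⌊654/31⌋ = 21
(the next term ⌊654/31^2⌋ = 0, terminating the sum). Summing: v_31(654!) = 21 = 21.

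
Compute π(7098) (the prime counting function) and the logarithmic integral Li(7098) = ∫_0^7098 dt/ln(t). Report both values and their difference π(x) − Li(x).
π(7098) = 909;  Li(7098) ≈ 925.39;  π(x) − Li(x) ≈ -16.39.

Direct count of primes ≤ 7098 gives π(7098) = 909. Numerical evaluation of the logarithmic integral gives Li(7098) ≈ 925.39. The difference π(x) − Li(x) ≈ -16.39 is typically negative for small/moderate x (Li(x) overestimates), though Littlewood's theorem shows this sign changes infinitely often.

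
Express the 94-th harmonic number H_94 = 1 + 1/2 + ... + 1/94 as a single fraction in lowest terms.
H_94 = 3684269126502577787295988888472646995861/718766754945489455304472257065075294400

Direct summation: H_94 = 1 + 1/2 + ... + 1/94. The least common denominator is lcm(1, ..., 94) = 718766754945489455304472257065075294400; over this denominator the numerator is 718766754945489455304472257065075294400 + 359383377472744727652236128532537647200 + 239588918315163151768157419021691764800 + 179691688736372363826118064266268823600 + 143753350989097891060894451413015058880 + 119794459157581575884078709510845882400 + 102680964992212779329210322437867899200 + 89845844368186181913059032133134411800 + 79862972771721050589385806340563921600 + 71876675494548945530447225706507529440 + 65342432267771768664042932460461390400 + 59897229578790787942039354755422941200 + 55289750380422265792651712081928868800 + 51340482496106389664605161218933949600 + 47917783663032630353631483804338352960 + 44922922184093090956529516066567205900 + 42280397349734673841439544533239723200 + 39931486385860525294692903170281960800 + 37829829207657339752866960898161857600 + 35938337747274472765223612853253764720 + 34226988330737593109736774145955966400 + 32671216133885884332021466230230695200 + 31250728475890845882803141611525012800 + 29948614789395393971019677377711470600 + 28750670197819578212178890282603011776 + 27644875190211132896325856040964434400 + 26620990923907016863128602113521307200 + 25670241248053194832302580609466974800 + 24785060515361705355326629553968113600 + 23958891831516315176815741902169176480 + 23186024353080305009821685711776622400 + 22461461092046545478264758033283602950 + 21780810755923922888014310820153796800 + 21140198674867336920719772266619861600 + 20536192998442555865842064487573579840 + 19965743192930262647346451585140980400 + 19426128512040255548769520461218251200 + 18914914603828669876433480449080928800 + 18429916793474088597550570693976289600 + 17969168873637236382611806426626882360 + 17530896462085108665962737977196958400 + 17113494165368796554868387072977983200 + 16715505928964871053592378071280820800 + 16335608066942942166010733115115347600 + 15972594554344210117877161268112784320 + 15625364237945422941401570805762506400 + 15292909679691265006478133129044155200 + 14974307394697696985509838688855735300 + 14668709284601825618458617491123985600 + 14375335098909789106089445141301505888 + 14093465783244891280479848177746574400 + 13822437595105566448162928020482217200 + 13561636885763951986876835038963684800 + 13310495461953508431564301056760653600 + 13068486453554353732808586492092278080 + 12835120624026597416151290304733487400 + 12609943069219113250955653632720619200 + 12392530257680852677663314776984056800 + 12182487371957448394991055204492801600 + 11979445915758157588407870951084588240 + 11783061556483433693515938640411070400 + 11593012176540152504910842855888311200 + 11408996110245864369912258048651988800 + 11230730546023272739132379016641801475 + 11057950076084453158530342416385773760 + 10890405377961961444007155410076898400 + 10727862014111782914992123239777243200 + 10570099337433668460359886133309930800 + 10416909491963615294267713870508337600 + 10268096499221277932921032243786789920 + 10123475421767457116964397986832046400 + 9982871596465131323673225792570490200 + 9846119930760129524718798041987332800 + 9713064256020127774384760230609125600 + 9583556732606526070726296760867670592 + 9457457301914334938216740224540464400 + 9334633181110252666291847494351627200 + 9214958396737044298775285346988144800 + 9098313353740372851955345026140193600 + 8984584436818618191305903213313441180 + 8873663641302338954376200704507102400 + 8765448231042554332981368988598479200 + 8659840421029993437403280205603316800 + 8556747082684398277434193536488991600 + 8456079469946934768287908906647944640 + 8357752964482435526796189035640410400 + 8261686838453901785108876517989371200 + 8167804033471471083005366557557673800 + 8076030954443701744994070304101969600 + 7986297277172105058938580634056392160 + 7898535768631752256093101725989838400 + 7812682118972711470700785402881253200 + 7728674784360101669940561903925540800 + 7646454839845632503239066564522077600 = 3684269126502577787295988888472646995861, so H_94 = 3684269126502577787295988888472646995861/718766754945489455304472257065075294400 (already in lowest terms) ≈ 5.12582. (The PNT-adjacent estimate ln(94) + γ ≈ 5.12051 matches within O(1/n).)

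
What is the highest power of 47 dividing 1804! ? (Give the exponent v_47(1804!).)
v_47(1804!) = 38

Legendre's formula: v_p(n!) = Σ_{k ≥ 1} ⌊n / p^k⌋. For p = 47, n = 1804, the terms are:
  ⌊1804/47^1⌋ = ⌊1804/47⌋ = 38
(the next term ⌊1804/47^2⌋ = 0, terminating the sum). Summing: v_47(1804!) = 38 = 38.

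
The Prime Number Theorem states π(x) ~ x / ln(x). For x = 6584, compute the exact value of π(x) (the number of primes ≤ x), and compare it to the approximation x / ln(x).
π(6584) = 852;  x/ln(x) ≈ 748.83;  relative error ≈ 12.11%.

Directly count primes up to 6584: π(6584) = 852. The PNT approximation gives 6584/ln(6584) ≈ 6584/8.79240 ≈ 748.83. Relative error (π(x) − x/ln(x)) / π(x) ≈ 12.11%; the approximation is known to undercount slightly (Li(x) is a better estimate).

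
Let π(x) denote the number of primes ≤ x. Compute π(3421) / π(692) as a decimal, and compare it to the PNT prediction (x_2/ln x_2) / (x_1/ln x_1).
π(3421)/π(692) = 480/125 ≈ 3.8400;  PNT prediction ≈ 3.9728.

π(692) = 125 and π(3421) = 480, so π(3421)/π(692) ≈ 3.8400. The PNT-predicted ratio is (3421/ln(3421)) / (692/ln(692)) ≈ 3.9728. The two agree to within a few percent, as expected.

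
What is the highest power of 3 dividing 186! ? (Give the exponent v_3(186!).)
v_3(186!) = 90

Legendre's formula: v_p(n!) = Σ_{k ≥ 1} ⌊n / p^k⌋. For p = 3, n = 186, the terms are:
  ⌊186/3^1⌋ = ⌊186/3⌋ = 62
  ⌊186/3^2⌋ = ⌊186/9⌋ = 20
  ⌊186/3^3⌋ = ⌊186/27⌋ = 6
  ⌊186/3^4⌋ = ⌊186/81⌋ = 2
(the next term ⌊186/3^5⌋ = 0, terminating the sum). Summing: v_3(186!) = 62 + 20 + 6 + 2 = 90.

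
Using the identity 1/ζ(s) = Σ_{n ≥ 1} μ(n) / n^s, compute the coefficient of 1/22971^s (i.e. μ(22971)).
μ(22971) = 1

Factor n = 22971 = 3 · 13 · 19 · 31. μ(n) = 0 if any exponent ≥ 2 (not squarefree); otherwise μ(n) = (−1)^{ω(n)} where ω(n) is the number of distinct prime factors. Applying: μ(22971) = 1.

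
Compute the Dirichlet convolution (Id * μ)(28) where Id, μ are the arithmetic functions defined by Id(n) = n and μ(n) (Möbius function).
(Id * μ)(28) = 12

Divisors of 28: [1, 2, 4, 7, 14, 28]. For each d | 28:
  d = 1: Id(1) · μ(28/1) = 1 · 0 = 0
  d = 2: Id(2) · μ(28/2) = 2 · 1 = 2
  d = 4: Id(4) · μ(28/4) = 4 · -1 = -4
  d = 7: Id(7) · μ(28/7) = 7 · 0 = 0
  d = 14: Id(14) · μ(28/14) = 14 · -1 = -14
  d = 28: Id(28) · μ(28/28) = 28 · 1 = 28
Summing: (Id * μ)(28) = 0 + 2 + -4 + 0 + -14 + 28 = 12.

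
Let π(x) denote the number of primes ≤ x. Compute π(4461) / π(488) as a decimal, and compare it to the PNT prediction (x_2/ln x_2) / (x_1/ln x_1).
π(4461)/π(488) = 606/93 ≈ 6.5161;  PNT prediction ≈ 6.7342.

π(488) = 93 and π(4461) = 606, so π(4461)/π(488) ≈ 6.5161. The PNT-predicted ratio is (4461/ln(4461)) / (488/ln(488)) ≈ 6.7342. The two agree to within a few percent, as expected.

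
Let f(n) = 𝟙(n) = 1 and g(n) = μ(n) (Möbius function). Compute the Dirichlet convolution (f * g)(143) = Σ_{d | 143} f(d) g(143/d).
(𝟙 * μ)(143) = 0

Divisors of 143: [1, 11, 13, 143]. For each d | 143:
  d = 1: 𝟙(1) · μ(143/1) = 1 · 1 = 1
  d = 11: 𝟙(11) · μ(143/11) = 1 · -1 = -1
  d = 13: 𝟙(13) · μ(143/13) = 1 · -1 = -1
  d = 143: 𝟙(143) · μ(143/143) = 1 · 1 = 1
Summing: (𝟙 * μ)(143) = 1 + -1 + -1 + 1 = 0.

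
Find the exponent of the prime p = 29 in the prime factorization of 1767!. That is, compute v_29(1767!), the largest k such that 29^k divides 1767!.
v_29(1767!) = 62

Legendre's formula: v_p(n!) = Σ_{k ≥ 1} ⌊n / p^k⌋. For p = 29, n = 1767, the terms are:
  ⌊1767/29^1⌋ = ⌊1767/29⌋ = 60
  ⌊1767/29^2⌋ = ⌊1767/841⌋ = 2
(the next term ⌊1767/29^3⌋ = 0, terminating the sum). Summing: v_29(1767!) = 60 + 2 = 62.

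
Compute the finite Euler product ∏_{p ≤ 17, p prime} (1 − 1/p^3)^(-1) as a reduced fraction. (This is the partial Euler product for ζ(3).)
∏ = 193396928725/160952722176

The primes p ≤ 17 are [2, 3, 5, 7, 11, 13, 17]. For each prime, (1 − 1/p^3)^(-1) = p^3 / (p^3 − 1). The product is (1 − 1/2^3)^(-1), (1 − 1/3^3)^(-1), (1 − 1/5^3)^(-1), (1 − 1/7^3)^(-1), (1 − 1/11^3)^(-1), (1 − 1/13^3)^(-1), (1 − 1/17^3)^(-1) = ∏ p^3 / (p^3 − 1) = 193396928725/160952722176.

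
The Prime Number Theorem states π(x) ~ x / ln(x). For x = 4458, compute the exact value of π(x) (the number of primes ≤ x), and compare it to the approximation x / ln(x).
π(4458) = 606;  x/ln(x) ≈ 530.56;  relative error ≈ 12.45%.

Directly count primes up to 4458: π(4458) = 606. The PNT approximation gives 4458/ln(4458) ≈ 4458/8.40246 ≈ 530.56. Relative error (π(x) − x/ln(x)) / π(x) ≈ 12.45%; the approximation is known to undercount slightly (Li(x) is a better estimate).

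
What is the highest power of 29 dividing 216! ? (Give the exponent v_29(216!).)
v_29(216!) = 7

Legendre's formula: v_p(n!) = Σ_{k ≥ 1} ⌊n / p^k⌋. For p = 29, n = 216, the terms are:
  ⌊216/29^1⌋ = ⌊216/29⌋ = 7
(the next term ⌊216/29^2⌋ = 0, terminating the sum). Summing: v_29(216!) = 7 = 7.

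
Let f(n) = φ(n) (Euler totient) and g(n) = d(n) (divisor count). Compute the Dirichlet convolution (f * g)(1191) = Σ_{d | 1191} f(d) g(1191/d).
(φ * d)(1191) = 1592

Divisors of 1191: [1, 3, 397, 1191]. For each d | 1191:
  d = 1: φ(1) · d(1191/1) = 1 · 4 = 4
  d = 3: φ(3) · d(1191/3) = 2 · 2 = 4
  d = 397: φ(397) · d(1191/397) = 396 · 2 = 792
  d = 1191: φ(1191) · d(1191/1191) = 792 · 1 = 792
Summing: (φ * d)(1191) = 4 + 4 + 792 + 792 = 1592.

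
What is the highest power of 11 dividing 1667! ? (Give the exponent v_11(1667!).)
v_11(1667!) = 165

Legendre's formula: v_p(n!) = Σ_{k ≥ 1} ⌊n / p^k⌋. For p = 11, n = 1667, the terms are:
  ⌊1667/11^1⌋ = ⌊1667/11⌋ = 151
  ⌊1667/11^2⌋ = ⌊1667/121⌋ = 13
  ⌊1667/11^3⌋ = ⌊1667/1331⌋ = 1
(the next term ⌊1667/11^4⌋ = 0, terminating the sum). Summing: v_11(1667!) = 151 + 13 + 1 = 165.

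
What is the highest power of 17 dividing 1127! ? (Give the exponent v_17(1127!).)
v_17(1127!) = 69

Legendre's formula: v_p(n!) = Σ_{k ≥ 1} ⌊n / p^k⌋. For p = 17, n = 1127, the terms are:
  ⌊1127/17^1⌋ = ⌊1127/17⌋ = 66
  ⌊1127/17^2⌋ = ⌊1127/289⌋ = 3
(the next term ⌊1127/17^3⌋ = 0, terminating the sum). Summing: v_17(1127!) = 66 + 3 = 69.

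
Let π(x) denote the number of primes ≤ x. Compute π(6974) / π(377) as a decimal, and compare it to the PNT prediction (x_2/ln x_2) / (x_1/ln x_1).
π(6974)/π(377) = 896/74 ≈ 12.1081;  PNT prediction ≈ 12.3999.

π(377) = 74 and π(6974) = 896, so π(6974)/π(377) ≈ 12.1081. The PNT-predicted ratio is (6974/ln(6974)) / (377/ln(377)) ≈ 12.3999. The two agree to within a few percent, as expected.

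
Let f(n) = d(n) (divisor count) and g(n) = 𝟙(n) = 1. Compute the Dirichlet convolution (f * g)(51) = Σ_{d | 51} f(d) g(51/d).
(d * 𝟙)(51) = 9

Divisors of 51: [1, 3, 17, 51]. For each d | 51:
  d = 1: d(1) · 𝟙(51/1) = 1 · 1 = 1
  d = 3: d(3) · 𝟙(51/3) = 2 · 1 = 2
  d = 17: d(17) · 𝟙(51/17) = 2 · 1 = 2
  d = 51: d(51) · 𝟙(51/51) = 4 · 1 = 4
Summing: (d * 𝟙)(51) = 1 + 2 + 2 + 4 = 9.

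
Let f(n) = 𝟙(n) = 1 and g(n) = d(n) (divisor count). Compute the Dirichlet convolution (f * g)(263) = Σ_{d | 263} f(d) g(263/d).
(𝟙 * d)(263) = 3

Divisors of 263: [1, 263]. For each d | 263:
  d = 1: 𝟙(1) · d(263/1) = 1 · 2 = 2
  d = 263: 𝟙(263) · d(263/263) = 1 · 1 = 1
Summing: (𝟙 * d)(263) = 2 + 1 = 3.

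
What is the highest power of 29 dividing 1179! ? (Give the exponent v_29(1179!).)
v_29(1179!) = 41

Legendre's formula: v_p(n!) = Σ_{k ≥ 1} ⌊n / p^k⌋. For p = 29, n = 1179, the terms are:
  ⌊1179/29^1⌋ = ⌊1179/29⌋ = 40
  ⌊1179/29^2⌋ = ⌊1179/841⌋ = 1
(the next term ⌊1179/29^3⌋ = 0, terminating the sum). Summing: v_29(1179!) = 40 + 1 = 41.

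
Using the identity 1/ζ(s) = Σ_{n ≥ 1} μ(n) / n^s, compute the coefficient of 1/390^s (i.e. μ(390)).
μ(390) = 1

Factor n = 390 = 2 · 3 · 5 · 13. μ(n) = 0 if any exponent ≥ 2 (not squarefree); otherwise μ(n) = (−1)^{ω(n)} where ω(n) is the number of distinct prime factors. Applying: μ(390) = 1.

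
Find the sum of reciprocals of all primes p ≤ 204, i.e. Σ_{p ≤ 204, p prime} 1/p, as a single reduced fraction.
Σ 1/p = 15202313841027497739047080375538859939135227730139536997746371469607707132833646367/7799922041683461553249199106329813876687996789903550945093032474868511536164700810

π(204) = 46, so the primes ≤ 204 are [2, 3, 5, 7, 11, 13, 17, 19, 23, 29, 31, 37, 41, 43, 47, 53, 59, 61, 67, 71, 73, 79, 83, 89, 97, 101, 103, 107, 109, 113, 127, 131, 137, 139, 149, 151, 157, 163, 167, 173, 179, 181, 191, 193, 197, 199]. Summing 1/p over these primes: 15202313841027497739047080375538859939135227730139536997746371469607707132833646367/7799922041683461553249199106329813876687996789903550945093032474868511536164700810 ≈ 1.9490. Mertens estimate ln ln(204) + 0.2615 ≈ 1.9326.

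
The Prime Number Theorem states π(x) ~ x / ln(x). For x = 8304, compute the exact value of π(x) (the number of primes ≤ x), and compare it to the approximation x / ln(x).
π(8304) = 1042;  x/ln(x) ≈ 920.16;  relative error ≈ 11.69%.

Directly count primes up to 8304: π(8304) = 1042. The PNT approximation gives 8304/ln(8304) ≈ 8304/9.02449 ≈ 920.16. Relative error (π(x) − x/ln(x)) / π(x) ≈ 11.69%; the approximation is known to undercount slightly (Li(x) is a better estimate).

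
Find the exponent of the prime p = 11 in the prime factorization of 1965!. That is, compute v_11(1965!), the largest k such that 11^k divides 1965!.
v_11(1965!) = 195

Legendre's formula: v_p(n!) = Σ_{k ≥ 1} ⌊n / p^k⌋. For p = 11, n = 1965, the terms are:
  ⌊1965/11^1⌋ = ⌊1965/11⌋ = 178
  ⌊1965/11^2⌋ = ⌊1965/121⌋ = 16
  ⌊1965/11^3⌋ = ⌊1965/1331⌋ = 1
(the next term ⌊1965/11^4⌋ = 0, terminating the sum). Summing: v_11(1965!) = 178 + 16 + 1 = 195.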